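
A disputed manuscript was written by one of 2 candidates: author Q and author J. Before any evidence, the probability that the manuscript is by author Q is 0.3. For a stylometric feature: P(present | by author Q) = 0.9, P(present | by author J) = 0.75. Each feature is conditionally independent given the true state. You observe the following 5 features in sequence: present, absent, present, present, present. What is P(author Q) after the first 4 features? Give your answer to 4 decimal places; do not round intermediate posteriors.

Apply Bayes' rule sequentially, carrying P(author Q) forward.
After 'present': P(author Q) = 0.9·0.3000 / (0.9·0.3000 + 0.75·0.7000) ≈ 0.3396
After 'absent': P(author Q) = 0.1·0.3396 / (0.1·0.3396 + 0.25·0.6604) ≈ 0.1706
After 'present': P(author Q) = 0.9·0.1706 / (0.9·0.1706 + 0.75·0.8294) ≈ 0.1980
After 'present': P(author Q) = 0.9·0.1980 / (0.9·0.1980 + 0.75·0.8020) ≈ 0.2285

0.2285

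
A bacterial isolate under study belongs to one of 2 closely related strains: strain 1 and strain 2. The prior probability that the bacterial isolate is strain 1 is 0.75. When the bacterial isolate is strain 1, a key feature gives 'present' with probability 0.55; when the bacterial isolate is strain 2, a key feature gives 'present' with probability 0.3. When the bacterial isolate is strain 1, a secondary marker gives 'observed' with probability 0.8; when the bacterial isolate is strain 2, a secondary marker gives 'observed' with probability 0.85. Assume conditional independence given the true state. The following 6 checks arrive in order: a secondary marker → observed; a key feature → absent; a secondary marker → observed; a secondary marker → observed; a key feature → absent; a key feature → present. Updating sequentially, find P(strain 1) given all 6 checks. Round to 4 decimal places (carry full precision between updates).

0.6546

Apply Bayes' rule sequentially, carrying P(strain 1) forward.
After a secondary marker='observed': P(strain 1) = 0.8·0.7500 / (0.8·0.7500 + 0.85·0.2500) ≈ 0.7385
After a key feature='absent': P(strain 1) = 0.45·0.7385 / (0.45·0.7385 + 0.7·0.2615) ≈ 0.6448
After a secondary marker='observed': P(strain 1) = 0.8·0.6448 / (0.8·0.6448 + 0.85·0.3552) ≈ 0.6308
After a secondary marker='observed': P(strain 1) = 0.8·0.6308 / (0.8·0.6308 + 0.85·0.3692) ≈ 0.6165
After a key feature='absent': P(strain 1) = 0.45·0.6165 / (0.45·0.6165 + 0.7·0.3835) ≈ 0.5083
After a key feature='present': P(strain 1) = 0.55·0.5083 / (0.55·0.5083 + 0.3·0.4917) ≈ 0.6546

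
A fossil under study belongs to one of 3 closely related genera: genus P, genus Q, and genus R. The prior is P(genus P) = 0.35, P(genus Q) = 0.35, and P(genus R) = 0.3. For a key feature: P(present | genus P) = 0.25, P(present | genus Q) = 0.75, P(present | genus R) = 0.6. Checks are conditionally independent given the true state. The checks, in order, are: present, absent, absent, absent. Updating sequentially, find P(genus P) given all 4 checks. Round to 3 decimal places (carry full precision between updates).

After 'present': normaliser = 0.25·0.3500 + 0.75·0.3500 + 0.6·0.3000; P(genus P) ≈ 0.1651, P(genus Q) ≈ 0.4953, P(genus R) ≈ 0.3396
After 'absent': normaliser = 0.75·0.1651 + 0.25·0.4953 + 0.4·0.3396; P(genus P) ≈ 0.3229, P(genus Q) ≈ 0.3229, P(genus R) ≈ 0.3542
After 'absent': normaliser = 0.75·0.3229 + 0.25·0.3229 + 0.4·0.3542; P(genus P) ≈ 0.5212, P(genus Q) ≈ 0.1737, P(genus R) ≈ 0.3050
After 'absent': normaliser = 0.75·0.5212 + 0.25·0.1737 + 0.4·0.3050; P(genus P) ≈ 0.7026, P(genus Q) ≈ 0.0781, P(genus R) ≈ 0.2193

0.703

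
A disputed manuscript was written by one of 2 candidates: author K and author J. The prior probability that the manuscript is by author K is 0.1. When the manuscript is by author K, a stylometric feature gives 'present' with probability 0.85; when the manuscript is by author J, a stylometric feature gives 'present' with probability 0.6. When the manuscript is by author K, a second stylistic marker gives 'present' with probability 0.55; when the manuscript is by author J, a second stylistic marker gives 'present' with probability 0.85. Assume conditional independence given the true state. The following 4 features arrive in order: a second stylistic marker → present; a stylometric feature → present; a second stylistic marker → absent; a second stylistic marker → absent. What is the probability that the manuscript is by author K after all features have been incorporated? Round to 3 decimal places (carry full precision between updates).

After a second stylistic marker='present': P(author K) = 0.55·0.1000 / (0.55·0.1000 + 0.85·0.9000) ≈ 0.0671
After a stylometric feature='present': P(author K) = 0.85·0.0671 / (0.85·0.0671 + 0.6·0.9329) ≈ 0.0924
After a second stylistic marker='absent': P(author K) = 0.45·0.0924 / (0.45·0.0924 + 0.15·0.9076) ≈ 0.2340
After a second stylistic marker='absent': P(author K) = 0.45·0.2340 / (0.45·0.2340 + 0.15·0.7660) ≈ 0.4783

0.478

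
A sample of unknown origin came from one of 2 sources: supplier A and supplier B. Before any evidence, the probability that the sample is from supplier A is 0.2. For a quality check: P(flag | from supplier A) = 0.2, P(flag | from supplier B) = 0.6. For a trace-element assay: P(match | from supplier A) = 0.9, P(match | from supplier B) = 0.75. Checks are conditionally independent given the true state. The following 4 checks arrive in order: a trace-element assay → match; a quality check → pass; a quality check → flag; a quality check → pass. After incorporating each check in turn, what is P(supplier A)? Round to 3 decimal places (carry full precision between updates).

Each posterior becomes the prior for the next update.
After a trace-element assay='match': P(supplier A) = 0.9·0.2000 / (0.9·0.2000 + 0.75·0.8000) ≈ 0.2308
After a quality check='pass': P(supplier A) = 0.8·0.2308 / (0.8·0.2308 + 0.4·0.7692) ≈ 0.3750
After a quality check='flag': P(supplier A) = 0.2·0.3750 / (0.2·0.3750 + 0.6·0.6250) ≈ 0.1667
After a quality check='pass': P(supplier A) = 0.8·0.1667 / (0.8·0.1667 + 0.4·0.8333) ≈ 0.2857

0.286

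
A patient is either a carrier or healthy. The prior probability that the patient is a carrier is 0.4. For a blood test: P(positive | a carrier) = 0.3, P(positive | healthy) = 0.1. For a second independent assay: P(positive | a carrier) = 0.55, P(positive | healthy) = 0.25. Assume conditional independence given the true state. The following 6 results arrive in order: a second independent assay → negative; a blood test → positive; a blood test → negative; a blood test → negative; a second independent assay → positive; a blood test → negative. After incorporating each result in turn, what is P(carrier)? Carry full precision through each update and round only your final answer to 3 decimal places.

After a second independent assay='negative': P(carrier) = 0.45·0.4000 / (0.45·0.4000 + 0.75·0.6000) ≈ 0.2857
After a blood test='positive': P(carrier) = 0.3·0.2857 / (0.3·0.2857 + 0.1·0.7143) ≈ 0.5455
After a blood test='negative': P(carrier) = 0.7·0.5455 / (0.7·0.5455 + 0.9·0.4545) ≈ 0.4828
After a blood test='negative': P(carrier) = 0.7·0.4828 / (0.7·0.4828 + 0.9·0.5172) ≈ 0.4206
After a second independent assay='positive': P(carrier) = 0.55·0.4206 / (0.55·0.4206 + 0.25·0.5794) ≈ 0.6149
After a blood test='negative': P(carrier) = 0.7·0.6149 / (0.7·0.6149 + 0.9·0.3851) ≈ 0.5540

0.554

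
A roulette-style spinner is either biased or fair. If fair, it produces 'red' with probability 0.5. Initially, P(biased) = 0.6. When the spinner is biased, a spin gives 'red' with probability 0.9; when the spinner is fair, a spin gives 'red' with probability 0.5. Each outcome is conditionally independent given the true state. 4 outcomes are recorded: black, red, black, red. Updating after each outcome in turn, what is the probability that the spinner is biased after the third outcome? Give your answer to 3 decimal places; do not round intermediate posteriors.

0.097

After 'black': P(biased) = 0.1·0.6000 / (0.1·0.6000 + 0.5·0.4000) ≈ 0.2308
After 'red': P(biased) = 0.9·0.2308 / (0.9·0.2308 + 0.5·0.7692) ≈ 0.3506
After 'black': P(biased) = 0.1·0.3506 / (0.1·0.3506 + 0.5·0.6494) ≈ 0.0975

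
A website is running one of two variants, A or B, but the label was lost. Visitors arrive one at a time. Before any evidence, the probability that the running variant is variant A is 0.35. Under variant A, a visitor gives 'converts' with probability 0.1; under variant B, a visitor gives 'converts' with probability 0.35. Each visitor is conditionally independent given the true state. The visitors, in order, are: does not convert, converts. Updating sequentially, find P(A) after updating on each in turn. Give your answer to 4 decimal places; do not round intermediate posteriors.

0.1756

After 'does not convert': P(A) = 0.9·0.3500 / (0.9·0.3500 + 0.65·0.6500) ≈ 0.4271
After 'converts': P(A) = 0.1·0.4271 / (0.1·0.4271 + 0.35·0.5729) ≈ 0.1756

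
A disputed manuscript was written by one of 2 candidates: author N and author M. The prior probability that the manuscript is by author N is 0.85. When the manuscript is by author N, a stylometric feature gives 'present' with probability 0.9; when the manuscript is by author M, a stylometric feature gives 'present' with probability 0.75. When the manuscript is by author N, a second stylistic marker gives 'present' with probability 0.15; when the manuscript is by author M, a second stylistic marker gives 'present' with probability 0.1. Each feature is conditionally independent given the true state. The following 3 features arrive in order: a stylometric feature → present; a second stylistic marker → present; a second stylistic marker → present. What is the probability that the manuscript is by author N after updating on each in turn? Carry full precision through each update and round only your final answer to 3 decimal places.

After a stylometric feature='present': P(author N) = 0.9·0.8500 / (0.9·0.8500 + 0.75·0.1500) ≈ 0.8718
After a second stylistic marker='present': P(author N) = 0.15·0.8718 / (0.15·0.8718 + 0.1·0.1282) ≈ 0.9107
After a second stylistic marker='present': P(author N) = 0.15·0.9107 / (0.15·0.9107 + 0.1·0.0893) ≈ 0.9387

0.939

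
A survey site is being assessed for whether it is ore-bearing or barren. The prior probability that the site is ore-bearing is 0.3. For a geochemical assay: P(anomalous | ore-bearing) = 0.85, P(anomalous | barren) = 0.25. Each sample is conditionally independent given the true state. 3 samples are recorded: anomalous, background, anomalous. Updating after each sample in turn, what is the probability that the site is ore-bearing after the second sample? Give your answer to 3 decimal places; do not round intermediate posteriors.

After 'anomalous': P(ore) = 0.85·0.3000 / (0.85·0.3000 + 0.25·0.7000) ≈ 0.5930
After 'background': P(ore) = 0.15·0.5930 / (0.15·0.5930 + 0.75·0.4070) ≈ 0.2257

0.226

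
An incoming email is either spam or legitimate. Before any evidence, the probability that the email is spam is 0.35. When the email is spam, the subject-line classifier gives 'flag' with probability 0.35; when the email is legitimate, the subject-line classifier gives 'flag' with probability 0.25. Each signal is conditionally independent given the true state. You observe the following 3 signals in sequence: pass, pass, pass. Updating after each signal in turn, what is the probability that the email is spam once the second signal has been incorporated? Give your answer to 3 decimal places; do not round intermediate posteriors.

After 'pass': P(spam) = 0.65·0.3500 / (0.65·0.3500 + 0.75·0.6500) ≈ 0.3182
After 'pass': P(spam) = 0.65·0.3182 / (0.65·0.3182 + 0.75·0.6818) ≈ 0.2880

0.288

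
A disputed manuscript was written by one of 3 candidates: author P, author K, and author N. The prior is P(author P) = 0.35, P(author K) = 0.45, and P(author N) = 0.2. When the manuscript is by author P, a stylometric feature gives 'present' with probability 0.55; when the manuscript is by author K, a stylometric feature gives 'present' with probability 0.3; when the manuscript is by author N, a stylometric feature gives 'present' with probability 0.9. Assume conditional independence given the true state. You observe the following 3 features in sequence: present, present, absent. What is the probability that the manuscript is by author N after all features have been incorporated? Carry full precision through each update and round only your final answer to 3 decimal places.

After 'present': normaliser = 0.55·0.3500 + 0.3·0.4500 + 0.9·0.2000; P(author P) ≈ 0.3793, P(author K) ≈ 0.2660, P(author N) ≈ 0.3547
After 'present': normaliser = 0.55·0.3793 + 0.3·0.2660 + 0.9·0.3547; P(author P) ≈ 0.3433, P(author K) ≈ 0.1313, P(author N) ≈ 0.5253
After 'absent': normaliser = 0.45·0.3433 + 0.7·0.1313 + 0.1·0.5253; P(author P) ≈ 0.5168, P(author K) ≈ 0.3075, P(author N) ≈ 0.1757

0.176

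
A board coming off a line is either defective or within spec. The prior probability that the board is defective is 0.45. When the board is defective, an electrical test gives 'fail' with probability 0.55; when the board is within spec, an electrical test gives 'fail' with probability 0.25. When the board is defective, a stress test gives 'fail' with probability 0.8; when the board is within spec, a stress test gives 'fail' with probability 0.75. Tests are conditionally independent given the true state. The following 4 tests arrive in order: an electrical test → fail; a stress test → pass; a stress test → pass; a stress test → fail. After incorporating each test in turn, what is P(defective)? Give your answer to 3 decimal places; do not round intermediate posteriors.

After an electrical test='fail': P(defective) = 0.55·0.4500 / (0.55·0.4500 + 0.25·0.5500) ≈ 0.6429
After a stress test='pass': P(defective) = 0.2·0.6429 / (0.2·0.6429 + 0.25·0.3571) ≈ 0.5902
After a stress test='pass': P(defective) = 0.2·0.5902 / (0.2·0.5902 + 0.25·0.4098) ≈ 0.5353
After a stress test='fail': P(defective) = 0.8·0.5353 / (0.8·0.5353 + 0.75·0.4647) ≈ 0.5513

0.551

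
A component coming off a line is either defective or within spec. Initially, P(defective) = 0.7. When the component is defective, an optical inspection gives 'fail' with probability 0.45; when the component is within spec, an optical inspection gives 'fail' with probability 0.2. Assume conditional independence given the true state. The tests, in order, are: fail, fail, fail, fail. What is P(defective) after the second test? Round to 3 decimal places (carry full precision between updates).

Apply Bayes' rule sequentially, carrying P(defective) forward.
After 'fail': P(defective) = 0.45·0.7000 / (0.45·0.7000 + 0.2·0.3000) ≈ 0.8400
After 'fail': P(defective) = 0.45·0.8400 / (0.45·0.8400 + 0.2·0.1600) ≈ 0.9220

0.922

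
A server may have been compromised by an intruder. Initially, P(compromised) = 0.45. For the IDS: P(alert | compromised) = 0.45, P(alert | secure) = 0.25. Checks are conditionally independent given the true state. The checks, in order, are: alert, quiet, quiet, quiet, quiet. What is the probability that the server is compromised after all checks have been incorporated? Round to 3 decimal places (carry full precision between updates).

0.299

After 'alert': P(compromised) = 0.45·0.4500 / (0.45·0.4500 + 0.25·0.5500) ≈ 0.5956
After 'quiet': P(compromised) = 0.55·0.5956 / (0.55·0.5956 + 0.75·0.4044) ≈ 0.5192
After 'quiet': P(compromised) = 0.55·0.5192 / (0.55·0.5192 + 0.75·0.4808) ≈ 0.4420
After 'quiet': P(compromised) = 0.55·0.4420 / (0.55·0.4420 + 0.75·0.5580) ≈ 0.3674
After 'quiet': P(compromised) = 0.55·0.3674 / (0.55·0.3674 + 0.75·0.6326) ≈ 0.2987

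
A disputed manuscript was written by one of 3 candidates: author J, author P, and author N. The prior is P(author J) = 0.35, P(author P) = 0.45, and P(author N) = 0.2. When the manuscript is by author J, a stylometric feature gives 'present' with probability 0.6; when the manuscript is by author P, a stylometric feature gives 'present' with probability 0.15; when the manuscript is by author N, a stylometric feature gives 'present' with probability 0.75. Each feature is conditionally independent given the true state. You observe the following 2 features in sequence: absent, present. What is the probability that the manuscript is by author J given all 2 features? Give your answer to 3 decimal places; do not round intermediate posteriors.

0.470

After 'absent': normaliser = 0.4·0.3500 + 0.85·0.4500 + 0.25·0.2000; P(author J) ≈ 0.2445, P(author P) ≈ 0.6681, P(author N) ≈ 0.0873
After 'present': normaliser = 0.6·0.2445 + 0.15·0.6681 + 0.75·0.0873; P(author J) ≈ 0.4696, P(author P) ≈ 0.3208, P(author N) ≈ 0.2096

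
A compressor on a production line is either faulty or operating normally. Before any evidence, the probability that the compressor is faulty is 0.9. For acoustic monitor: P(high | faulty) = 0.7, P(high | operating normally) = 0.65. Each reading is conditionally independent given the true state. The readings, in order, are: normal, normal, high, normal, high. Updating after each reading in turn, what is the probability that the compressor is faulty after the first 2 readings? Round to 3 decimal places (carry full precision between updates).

0.869

After 'normal': P(faulty) = 0.3·0.9000 / (0.3·0.9000 + 0.35·0.1000) ≈ 0.8852
After 'normal': P(faulty) = 0.3·0.8852 / (0.3·0.8852 + 0.35·0.1148) ≈ 0.8686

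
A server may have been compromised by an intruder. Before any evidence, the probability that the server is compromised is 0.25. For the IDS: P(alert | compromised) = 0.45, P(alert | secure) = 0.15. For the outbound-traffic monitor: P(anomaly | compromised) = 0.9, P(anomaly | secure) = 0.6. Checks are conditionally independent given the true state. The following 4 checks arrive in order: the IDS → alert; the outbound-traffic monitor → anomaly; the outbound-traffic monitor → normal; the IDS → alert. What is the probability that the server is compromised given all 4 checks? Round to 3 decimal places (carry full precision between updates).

0.529

After the IDS='alert': P(compromised) = 0.45·0.2500 / (0.45·0.2500 + 0.15·0.7500) ≈ 0.5000
After the outbound-traffic monitor='anomaly': P(compromised) = 0.9·0.5000 / (0.9·0.5000 + 0.6·0.5000) ≈ 0.6000
After the outbound-traffic monitor='normal': P(compromised) = 0.1·0.6000 / (0.1·0.6000 + 0.4·0.4000) ≈ 0.2727
After the IDS='alert': P(compromised) = 0.45·0.2727 / (0.45·0.2727 + 0.15·0.7273) ≈ 0.5294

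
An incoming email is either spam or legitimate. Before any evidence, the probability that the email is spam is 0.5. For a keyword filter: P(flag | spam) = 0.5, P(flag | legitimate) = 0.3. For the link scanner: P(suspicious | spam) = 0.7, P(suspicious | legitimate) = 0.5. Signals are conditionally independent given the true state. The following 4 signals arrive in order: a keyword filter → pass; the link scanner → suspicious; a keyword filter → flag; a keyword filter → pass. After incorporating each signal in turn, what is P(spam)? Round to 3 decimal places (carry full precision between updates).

After a keyword filter='pass': P(spam) = 0.5·0.5000 / (0.5·0.5000 + 0.7·0.5000) ≈ 0.4167
After the link scanner='suspicious': P(spam) = 0.7·0.4167 / (0.7·0.4167 + 0.5·0.5833) ≈ 0.5000
After a keyword filter='flag': P(spam) = 0.5·0.5000 / (0.5·0.5000 + 0.3·0.5000) ≈ 0.6250
After a keyword filter='pass': P(spam) = 0.5·0.6250 / (0.5·0.6250 + 0.7·0.3750) ≈ 0.5435

0.543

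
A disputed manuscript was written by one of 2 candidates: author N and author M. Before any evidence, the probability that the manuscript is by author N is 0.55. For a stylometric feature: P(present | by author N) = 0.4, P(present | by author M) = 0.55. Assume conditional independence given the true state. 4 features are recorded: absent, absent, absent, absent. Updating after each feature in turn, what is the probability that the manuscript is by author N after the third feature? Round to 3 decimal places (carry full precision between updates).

After 'absent': P(author N) = 0.6·0.5500 / (0.6·0.5500 + 0.45·0.4500) ≈ 0.6197
After 'absent': P(author N) = 0.6·0.6197 / (0.6·0.6197 + 0.45·0.3803) ≈ 0.6848
After 'absent': P(author N) = 0.6·0.6848 / (0.6·0.6848 + 0.45·0.3152) ≈ 0.7434

0.743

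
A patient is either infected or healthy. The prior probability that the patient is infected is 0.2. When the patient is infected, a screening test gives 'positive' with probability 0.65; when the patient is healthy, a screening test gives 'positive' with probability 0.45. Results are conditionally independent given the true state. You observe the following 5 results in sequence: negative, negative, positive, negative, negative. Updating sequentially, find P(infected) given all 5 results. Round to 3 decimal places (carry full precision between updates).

After 'negative': P(infected) = 0.35·0.2000 / (0.35·0.2000 + 0.55·0.8000) ≈ 0.1373
After 'negative': P(infected) = 0.35·0.1373 / (0.35·0.1373 + 0.55·0.8627) ≈ 0.0919
After 'positive': P(infected) = 0.65·0.0919 / (0.65·0.0919 + 0.45·0.9081) ≈ 0.1276
After 'negative': P(infected) = 0.35·0.1276 / (0.35·0.1276 + 0.55·0.8724) ≈ 0.0851
After 'negative': P(infected) = 0.35·0.0851 / (0.35·0.0851 + 0.55·0.9149) ≈ 0.0559

0.056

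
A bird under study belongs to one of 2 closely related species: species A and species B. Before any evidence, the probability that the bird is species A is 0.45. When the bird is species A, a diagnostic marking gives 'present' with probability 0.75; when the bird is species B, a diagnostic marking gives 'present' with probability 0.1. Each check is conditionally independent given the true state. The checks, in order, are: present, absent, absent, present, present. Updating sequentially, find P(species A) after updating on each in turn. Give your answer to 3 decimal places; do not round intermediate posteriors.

Apply Bayes' rule sequentially, carrying P(species A) forward.
After 'present': P(species A) = 0.75·0.4500 / (0.75·0.4500 + 0.1·0.5500) ≈ 0.8599
After 'absent': P(species A) = 0.25·0.8599 / (0.25·0.8599 + 0.9·0.1401) ≈ 0.6303
After 'absent': P(species A) = 0.25·0.6303 / (0.25·0.6303 + 0.9·0.3697) ≈ 0.3213
After 'present': P(species A) = 0.75·0.3213 / (0.75·0.3213 + 0.1·0.6787) ≈ 0.7803
After 'present': P(species A) = 0.75·0.7803 / (0.75·0.7803 + 0.1·0.2197) ≈ 0.9638

0.964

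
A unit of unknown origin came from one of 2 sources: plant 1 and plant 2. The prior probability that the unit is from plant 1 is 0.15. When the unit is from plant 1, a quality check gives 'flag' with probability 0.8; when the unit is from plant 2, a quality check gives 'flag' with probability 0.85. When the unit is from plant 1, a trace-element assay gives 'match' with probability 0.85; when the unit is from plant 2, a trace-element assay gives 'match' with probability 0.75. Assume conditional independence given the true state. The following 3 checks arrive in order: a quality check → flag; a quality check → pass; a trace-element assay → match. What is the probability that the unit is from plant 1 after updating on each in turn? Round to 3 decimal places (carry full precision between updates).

After a quality check='flag': P(plant 1) = 0.8·0.1500 / (0.8·0.1500 + 0.85·0.8500) ≈ 0.1424
After a quality check='pass': P(plant 1) = 0.2·0.1424 / (0.2·0.1424 + 0.15·0.8576) ≈ 0.1813
After a trace-element assay='match': P(plant 1) = 0.85·0.1813 / (0.85·0.1813 + 0.75·0.8187) ≈ 0.2006

0.201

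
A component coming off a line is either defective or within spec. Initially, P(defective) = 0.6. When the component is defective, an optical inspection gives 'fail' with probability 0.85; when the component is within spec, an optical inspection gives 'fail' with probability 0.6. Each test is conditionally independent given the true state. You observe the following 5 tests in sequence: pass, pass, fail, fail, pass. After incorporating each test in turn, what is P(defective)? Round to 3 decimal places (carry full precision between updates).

0.137

After 'pass': P(defective) = 0.15·0.6000 / (0.15·0.6000 + 0.4·0.4000) ≈ 0.3600
After 'pass': P(defective) = 0.15·0.3600 / (0.15·0.3600 + 0.4·0.6400) ≈ 0.1742
After 'fail': P(defective) = 0.85·0.1742 / (0.85·0.1742 + 0.6·0.8258) ≈ 0.2301
After 'fail': P(defective) = 0.85·0.2301 / (0.85·0.2301 + 0.6·0.7699) ≈ 0.2974
After 'pass': P(defective) = 0.15·0.2974 / (0.15·0.2974 + 0.4·0.7026) ≈ 0.1370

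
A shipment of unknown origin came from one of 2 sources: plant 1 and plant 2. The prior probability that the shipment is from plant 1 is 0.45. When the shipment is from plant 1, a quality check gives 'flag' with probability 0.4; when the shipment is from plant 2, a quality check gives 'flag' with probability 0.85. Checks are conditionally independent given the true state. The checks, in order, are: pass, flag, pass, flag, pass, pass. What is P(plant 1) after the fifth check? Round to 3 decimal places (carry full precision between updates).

0.921

After 'pass': P(plant 1) = 0.6·0.4500 / (0.6·0.4500 + 0.15·0.5500) ≈ 0.7660
After 'flag': P(plant 1) = 0.4·0.7660 / (0.4·0.7660 + 0.85·0.2340) ≈ 0.6063
After 'pass': P(plant 1) = 0.6·0.6063 / (0.6·0.6063 + 0.15·0.3937) ≈ 0.8603
After 'flag': P(plant 1) = 0.4·0.8603 / (0.4·0.8603 + 0.85·0.1397) ≈ 0.7435
After 'pass': P(plant 1) = 0.6·0.7435 / (0.6·0.7435 + 0.15·0.2565) ≈ 0.9206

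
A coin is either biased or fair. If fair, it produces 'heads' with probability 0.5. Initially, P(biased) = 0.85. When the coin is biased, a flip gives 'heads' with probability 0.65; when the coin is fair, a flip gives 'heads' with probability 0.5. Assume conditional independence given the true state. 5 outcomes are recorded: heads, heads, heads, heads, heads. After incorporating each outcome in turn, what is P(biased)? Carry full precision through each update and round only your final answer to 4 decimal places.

0.9546

Apply Bayes' rule sequentially, carrying P(biased) forward.
After 'heads': P(biased) = 0.65·0.8500 / (0.65·0.8500 + 0.5·0.1500) ≈ 0.8805
After 'heads': P(biased) = 0.65·0.8805 / (0.65·0.8805 + 0.5·0.1195) ≈ 0.9055
After 'heads': P(biased) = 0.65·0.9055 / (0.65·0.9055 + 0.5·0.0945) ≈ 0.9256
After 'heads': P(biased) = 0.65·0.9256 / (0.65·0.9256 + 0.5·0.0744) ≈ 0.9418
After 'heads': P(biased) = 0.65·0.9418 / (0.65·0.9418 + 0.5·0.0582) ≈ 0.9546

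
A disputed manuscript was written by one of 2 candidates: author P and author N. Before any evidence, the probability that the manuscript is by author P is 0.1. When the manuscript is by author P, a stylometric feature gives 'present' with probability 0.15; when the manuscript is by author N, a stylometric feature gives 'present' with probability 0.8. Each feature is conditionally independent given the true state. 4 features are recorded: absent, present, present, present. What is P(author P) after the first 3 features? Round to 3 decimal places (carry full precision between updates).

After 'absent': P(author P) = 0.85·0.1000 / (0.85·0.1000 + 0.2·0.9000) ≈ 0.3208
After 'present': P(author P) = 0.15·0.3208 / (0.15·0.3208 + 0.8·0.6792) ≈ 0.0813
After 'present': P(author P) = 0.15·0.0813 / (0.15·0.0813 + 0.8·0.9187) ≈ 0.0163

0.016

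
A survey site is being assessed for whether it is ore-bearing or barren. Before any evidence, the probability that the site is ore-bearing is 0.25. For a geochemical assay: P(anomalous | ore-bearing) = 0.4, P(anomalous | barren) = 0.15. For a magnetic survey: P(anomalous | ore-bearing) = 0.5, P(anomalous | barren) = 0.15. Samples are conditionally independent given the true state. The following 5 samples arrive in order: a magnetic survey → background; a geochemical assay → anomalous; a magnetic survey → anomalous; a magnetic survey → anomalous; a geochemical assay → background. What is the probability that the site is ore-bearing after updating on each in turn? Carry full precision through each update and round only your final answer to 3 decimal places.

After a magnetic survey='background': P(ore) = 0.5·0.2500 / (0.5·0.2500 + 0.85·0.7500) ≈ 0.1639
After a geochemical assay='anomalous': P(ore) = 0.4·0.1639 / (0.4·0.1639 + 0.15·0.8361) ≈ 0.3433
After a magnetic survey='anomalous': P(ore) = 0.5·0.3433 / (0.5·0.3433 + 0.15·0.6567) ≈ 0.6354
After a magnetic survey='anomalous': P(ore) = 0.5·0.6354 / (0.5·0.6354 + 0.15·0.3646) ≈ 0.8532
After a geochemical assay='background': P(ore) = 0.6·0.8532 / (0.6·0.8532 + 0.85·0.1468) ≈ 0.8040

0.804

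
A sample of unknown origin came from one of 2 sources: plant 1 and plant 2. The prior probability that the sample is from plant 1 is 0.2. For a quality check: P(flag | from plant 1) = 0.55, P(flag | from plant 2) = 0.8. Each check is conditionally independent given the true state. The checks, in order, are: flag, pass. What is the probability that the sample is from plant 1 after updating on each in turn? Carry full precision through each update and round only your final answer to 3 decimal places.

0.279

After 'flag': P(plant 1) = 0.55·0.2000 / (0.55·0.2000 + 0.8·0.8000) ≈ 0.1467
After 'pass': P(plant 1) = 0.45·0.1467 / (0.45·0.1467 + 0.2·0.8533) ≈ 0.2789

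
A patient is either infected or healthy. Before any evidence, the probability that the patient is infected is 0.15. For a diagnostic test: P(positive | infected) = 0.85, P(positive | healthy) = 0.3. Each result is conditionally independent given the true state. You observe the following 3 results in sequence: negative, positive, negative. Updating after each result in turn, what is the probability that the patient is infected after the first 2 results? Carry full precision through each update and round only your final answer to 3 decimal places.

Each posterior becomes the prior for the next update.
After 'negative': P(infected) = 0.15·0.1500 / (0.15·0.1500 + 0.7·0.8500) ≈ 0.0364
After 'positive': P(infected) = 0.85·0.0364 / (0.85·0.0364 + 0.3·0.9636) ≈ 0.0968

0.097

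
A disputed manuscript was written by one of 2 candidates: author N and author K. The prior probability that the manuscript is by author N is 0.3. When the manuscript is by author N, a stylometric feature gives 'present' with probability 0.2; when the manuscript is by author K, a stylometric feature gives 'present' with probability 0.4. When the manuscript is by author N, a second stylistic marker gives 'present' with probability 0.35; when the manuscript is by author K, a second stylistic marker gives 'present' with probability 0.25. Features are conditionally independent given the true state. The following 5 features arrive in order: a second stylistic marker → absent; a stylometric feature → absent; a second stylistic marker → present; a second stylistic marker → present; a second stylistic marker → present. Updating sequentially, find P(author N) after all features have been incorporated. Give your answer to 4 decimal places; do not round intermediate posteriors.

0.5761

After a second stylistic marker='absent': P(author N) = 0.65·0.3000 / (0.65·0.3000 + 0.75·0.7000) ≈ 0.2708
After a stylometric feature='absent': P(author N) = 0.8·0.2708 / (0.8·0.2708 + 0.6·0.7292) ≈ 0.3312
After a second stylistic marker='present': P(author N) = 0.35·0.3312 / (0.35·0.3312 + 0.25·0.6688) ≈ 0.4094
After a second stylistic marker='present': P(author N) = 0.35·0.4094 / (0.35·0.4094 + 0.25·0.5906) ≈ 0.4926
After a second stylistic marker='present': P(author N) = 0.35·0.4926 / (0.35·0.4926 + 0.25·0.5074) ≈ 0.5761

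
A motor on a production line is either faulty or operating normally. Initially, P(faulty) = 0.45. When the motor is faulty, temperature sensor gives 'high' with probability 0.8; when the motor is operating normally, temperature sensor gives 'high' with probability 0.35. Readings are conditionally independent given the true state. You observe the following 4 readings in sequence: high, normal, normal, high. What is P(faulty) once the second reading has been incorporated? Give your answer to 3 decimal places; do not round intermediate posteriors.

0.365

After 'high': P(faulty) = 0.8·0.4500 / (0.8·0.4500 + 0.35·0.5500) ≈ 0.6516
After 'normal': P(faulty) = 0.2·0.6516 / (0.2·0.6516 + 0.65·0.3484) ≈ 0.3653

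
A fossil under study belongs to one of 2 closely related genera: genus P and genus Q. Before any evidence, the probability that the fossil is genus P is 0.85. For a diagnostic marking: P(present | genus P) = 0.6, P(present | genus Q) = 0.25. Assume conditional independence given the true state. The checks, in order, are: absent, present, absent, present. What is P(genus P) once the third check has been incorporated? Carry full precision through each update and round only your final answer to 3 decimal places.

Apply Bayes' rule sequentially, carrying P(genus P) forward.
After 'absent': P(genus P) = 0.4·0.8500 / (0.4·0.8500 + 0.75·0.1500) ≈ 0.7514
After 'present': P(genus P) = 0.6·0.7514 / (0.6·0.7514 + 0.25·0.2486) ≈ 0.8788
After 'absent': P(genus P) = 0.4·0.8788 / (0.4·0.8788 + 0.75·0.1212) ≈ 0.7946

0.795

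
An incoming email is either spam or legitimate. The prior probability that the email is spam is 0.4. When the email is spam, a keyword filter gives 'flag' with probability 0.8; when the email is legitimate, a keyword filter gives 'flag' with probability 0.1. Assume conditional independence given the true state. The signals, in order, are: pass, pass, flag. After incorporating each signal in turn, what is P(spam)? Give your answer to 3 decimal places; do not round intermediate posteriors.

After 'pass': P(spam) = 0.2·0.4000 / (0.2·0.4000 + 0.9·0.6000) ≈ 0.1290
After 'pass': P(spam) = 0.2·0.1290 / (0.2·0.1290 + 0.9·0.8710) ≈ 0.0319
After 'flag': P(spam) = 0.8·0.0319 / (0.8·0.0319 + 0.1·0.9681) ≈ 0.2085

0.208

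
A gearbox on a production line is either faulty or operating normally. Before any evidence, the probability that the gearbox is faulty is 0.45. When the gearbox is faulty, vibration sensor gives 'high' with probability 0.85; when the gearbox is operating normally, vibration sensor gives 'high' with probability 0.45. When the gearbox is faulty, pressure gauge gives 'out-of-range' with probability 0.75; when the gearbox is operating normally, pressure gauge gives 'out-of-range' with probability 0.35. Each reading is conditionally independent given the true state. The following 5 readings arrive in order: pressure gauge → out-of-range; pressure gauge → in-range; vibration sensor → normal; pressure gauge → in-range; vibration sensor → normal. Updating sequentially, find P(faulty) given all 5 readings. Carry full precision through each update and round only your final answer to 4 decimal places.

0.0189

After pressure gauge='out-of-range': P(faulty) = 0.75·0.4500 / (0.75·0.4500 + 0.35·0.5500) ≈ 0.6368
After pressure gauge='in-range': P(faulty) = 0.25·0.6368 / (0.25·0.6368 + 0.65·0.3632) ≈ 0.4027
After vibration sensor='normal': P(faulty) = 0.15·0.4027 / (0.15·0.4027 + 0.55·0.5973) ≈ 0.1553
After pressure gauge='in-range': P(faulty) = 0.25·0.1553 / (0.25·0.1553 + 0.65·0.8447) ≈ 0.0661
After vibration sensor='normal': P(faulty) = 0.15·0.0661 / (0.15·0.0661 + 0.55·0.9339) ≈ 0.0189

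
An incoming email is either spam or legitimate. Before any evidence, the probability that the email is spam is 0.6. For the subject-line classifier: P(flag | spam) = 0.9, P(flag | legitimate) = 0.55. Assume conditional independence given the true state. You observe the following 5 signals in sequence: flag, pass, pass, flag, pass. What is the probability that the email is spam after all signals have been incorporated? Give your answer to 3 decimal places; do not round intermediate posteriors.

0.042

Each posterior becomes the prior for the next update.
After 'flag': P(spam) = 0.9·0.6000 / (0.9·0.6000 + 0.55·0.4000) ≈ 0.7105
After 'pass': P(spam) = 0.1·0.7105 / (0.1·0.7105 + 0.45·0.2895) ≈ 0.3529
After 'pass': P(spam) = 0.1·0.3529 / (0.1·0.3529 + 0.45·0.6471) ≈ 0.1081
After 'flag': P(spam) = 0.9·0.1081 / (0.9·0.1081 + 0.55·0.8919) ≈ 0.1655
After 'pass': P(spam) = 0.1·0.1655 / (0.1·0.1655 + 0.45·0.8345) ≈ 0.0422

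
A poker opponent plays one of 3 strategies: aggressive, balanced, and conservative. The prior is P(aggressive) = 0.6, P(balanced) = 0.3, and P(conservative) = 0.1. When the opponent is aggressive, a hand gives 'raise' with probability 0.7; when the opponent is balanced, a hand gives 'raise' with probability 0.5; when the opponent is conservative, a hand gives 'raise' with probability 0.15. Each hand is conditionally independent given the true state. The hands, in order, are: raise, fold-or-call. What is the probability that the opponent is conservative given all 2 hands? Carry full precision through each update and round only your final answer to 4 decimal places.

0.0596

Apply Bayes' rule sequentially, carrying P(conservative) forward.
After 'raise': normaliser = 0.7·0.6000 + 0.5·0.3000 + 0.15·0.1000; P(aggressive) ≈ 0.7179, P(balanced) ≈ 0.2564, P(conservative) ≈ 0.0256
After 'fold-or-call': normaliser = 0.3·0.7179 + 0.5·0.2564 + 0.85·0.0256; P(aggressive) ≈ 0.5895, P(balanced) ≈ 0.3509, P(conservative) ≈ 0.0596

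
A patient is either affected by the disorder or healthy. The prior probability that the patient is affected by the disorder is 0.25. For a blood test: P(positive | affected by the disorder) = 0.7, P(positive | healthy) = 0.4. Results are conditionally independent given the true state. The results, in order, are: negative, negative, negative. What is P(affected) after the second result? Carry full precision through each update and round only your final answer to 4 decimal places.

0.0769

After 'negative': P(affected) = 0.3·0.2500 / (0.3·0.2500 + 0.6·0.7500) ≈ 0.1429
After 'negative': P(affected) = 0.3·0.1429 / (0.3·0.1429 + 0.6·0.8571) ≈ 0.0769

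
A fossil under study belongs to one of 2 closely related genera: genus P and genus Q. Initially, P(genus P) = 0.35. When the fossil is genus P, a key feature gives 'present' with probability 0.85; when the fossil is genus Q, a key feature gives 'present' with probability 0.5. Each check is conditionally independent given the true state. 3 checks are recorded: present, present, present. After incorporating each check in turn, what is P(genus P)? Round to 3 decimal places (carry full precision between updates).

0.726

After 'present': P(genus P) = 0.85·0.3500 / (0.85·0.3500 + 0.5·0.6500) ≈ 0.4779
After 'present': P(genus P) = 0.85·0.4779 / (0.85·0.4779 + 0.5·0.5221) ≈ 0.6088
After 'present': P(genus P) = 0.85·0.6088 / (0.85·0.6088 + 0.5·0.3912) ≈ 0.7257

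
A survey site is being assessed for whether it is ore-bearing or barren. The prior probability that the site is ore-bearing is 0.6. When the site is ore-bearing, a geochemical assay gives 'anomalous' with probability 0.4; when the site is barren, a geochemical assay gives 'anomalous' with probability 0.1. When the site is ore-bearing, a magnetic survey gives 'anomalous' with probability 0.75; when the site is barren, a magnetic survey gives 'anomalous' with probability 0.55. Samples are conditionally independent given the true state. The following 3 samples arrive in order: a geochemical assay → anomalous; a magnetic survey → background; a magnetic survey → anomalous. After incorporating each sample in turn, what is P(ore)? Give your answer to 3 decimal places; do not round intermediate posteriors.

0.820

After a geochemical assay='anomalous': P(ore) = 0.4·0.6000 / (0.4·0.6000 + 0.1·0.4000) ≈ 0.8571
After a magnetic survey='background': P(ore) = 0.25·0.8571 / (0.25·0.8571 + 0.45·0.1429) ≈ 0.7692
After a magnetic survey='anomalous': P(ore) = 0.75·0.7692 / (0.75·0.7692 + 0.55·0.2308) ≈ 0.8197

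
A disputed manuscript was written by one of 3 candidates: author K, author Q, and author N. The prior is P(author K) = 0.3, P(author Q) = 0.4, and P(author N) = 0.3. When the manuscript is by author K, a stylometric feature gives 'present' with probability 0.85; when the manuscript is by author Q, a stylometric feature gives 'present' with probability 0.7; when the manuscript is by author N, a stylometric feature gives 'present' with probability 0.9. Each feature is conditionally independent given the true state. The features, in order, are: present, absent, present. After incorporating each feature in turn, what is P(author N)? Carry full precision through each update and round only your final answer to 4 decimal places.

After 'present': normaliser = 0.85·0.3000 + 0.7·0.4000 + 0.9·0.3000; P(author K) ≈ 0.3168, P(author Q) ≈ 0.3478, P(author N) ≈ 0.3354
After 'absent': normaliser = 0.15·0.3168 + 0.3·0.3478 + 0.1·0.3354; P(author K) ≈ 0.2563, P(author Q) ≈ 0.5628, P(author N) ≈ 0.1809
After 'present': normaliser = 0.85·0.2563 + 0.7·0.5628 + 0.9·0.1809; P(author K) ≈ 0.2812, P(author Q) ≈ 0.5086, P(author N) ≈ 0.2102

0.2102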